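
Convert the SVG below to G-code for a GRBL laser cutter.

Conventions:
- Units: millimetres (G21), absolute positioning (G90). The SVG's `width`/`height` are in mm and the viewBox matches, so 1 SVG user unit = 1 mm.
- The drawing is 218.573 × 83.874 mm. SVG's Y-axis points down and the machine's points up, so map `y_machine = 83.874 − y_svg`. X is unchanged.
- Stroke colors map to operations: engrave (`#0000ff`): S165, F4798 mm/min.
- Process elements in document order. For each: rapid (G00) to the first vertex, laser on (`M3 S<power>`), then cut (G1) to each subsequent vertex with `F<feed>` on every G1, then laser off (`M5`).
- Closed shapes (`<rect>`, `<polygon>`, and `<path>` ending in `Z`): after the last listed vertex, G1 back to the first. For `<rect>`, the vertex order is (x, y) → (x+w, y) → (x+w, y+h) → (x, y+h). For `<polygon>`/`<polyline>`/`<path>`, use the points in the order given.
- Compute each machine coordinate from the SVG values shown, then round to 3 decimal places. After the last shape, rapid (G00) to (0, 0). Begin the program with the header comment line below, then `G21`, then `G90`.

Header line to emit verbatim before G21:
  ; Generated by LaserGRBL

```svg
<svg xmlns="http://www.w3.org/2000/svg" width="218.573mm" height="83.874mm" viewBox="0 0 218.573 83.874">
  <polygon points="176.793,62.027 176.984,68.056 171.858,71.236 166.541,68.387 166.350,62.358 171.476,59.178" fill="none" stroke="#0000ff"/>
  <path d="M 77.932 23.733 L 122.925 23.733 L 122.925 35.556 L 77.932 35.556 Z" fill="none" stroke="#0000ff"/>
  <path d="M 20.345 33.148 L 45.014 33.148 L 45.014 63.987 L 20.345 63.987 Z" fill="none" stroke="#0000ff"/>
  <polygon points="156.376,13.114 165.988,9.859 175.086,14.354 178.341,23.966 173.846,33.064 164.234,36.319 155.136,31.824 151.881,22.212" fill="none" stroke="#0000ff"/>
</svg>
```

1 u = 1 mm; y_m = 83.874 − y.

[1] `<polygon>` regular polygon, #0000ff→engrave S165 F4798: (176.793,21.847) → (176.984,15.818) → (171.858,12.638) → (166.541,15.487) → (166.350,21.516) → (171.476,24.696) → (176.793,21.847) (closed)

[2] `<path>` rectangle, #0000ff→engrave S165 F4798: (77.932,60.141) → (122.925,60.141) → (122.925,48.318) → (77.932,48.318) → (77.932,60.141) (closed)

[3] `<path>` rectangle, #0000ff→engrave S165 F4798: (20.345,50.726) → (45.014,50.726) → (45.014,19.887) → (20.345,19.887) → (20.345,50.726) (closed)

[4] `<polygon>` regular polygon, #0000ff→engrave S165 F4798: (156.376,70.760) → (165.988,74.015) → (175.086,69.520) → (178.341,59.908) → (173.846,50.810) → (164.234,47.555) → (155.136,52.050) → (151.881,61.662) → (156.376,70.760) (closed)

; Generated by LaserGRBL
G21
G90
G00 X176.793 Y21.847
M3 S165
G1 X176.984 Y15.818 F4798
G1 X171.858 Y12.638 F4798
G1 X166.541 Y15.487 F4798
G1 X166.350 Y21.516 F4798
G1 X171.476 Y24.696 F4798
G1 X176.793 Y21.847 F4798
M5
G00 X77.932 Y60.141
M3 S165
G1 X122.925 Y60.141 F4798
G1 X122.925 Y48.318 F4798
G1 X77.932 Y48.318 F4798
G1 X77.932 Y60.141 F4798
M5
G00 X20.345 Y50.726
M3 S165
G1 X45.014 Y50.726 F4798
G1 X45.014 Y19.887 F4798
G1 X20.345 Y19.887 F4798
G1 X20.345 Y50.726 F4798
M5
G00 X156.376 Y70.760
M3 S165
G1 X165.988 Y74.015 F4798
G1 X175.086 Y69.520 F4798
G1 X178.341 Y59.908 F4798
G1 X173.846 Y50.810 F4798
G1 X164.234 Y47.555 F4798
G1 X155.136 Y52.050 F4798
G1 X151.881 Y61.662 F4798
G1 X156.376 Y70.760 F4798
M5
G00 X0.000 Y0.000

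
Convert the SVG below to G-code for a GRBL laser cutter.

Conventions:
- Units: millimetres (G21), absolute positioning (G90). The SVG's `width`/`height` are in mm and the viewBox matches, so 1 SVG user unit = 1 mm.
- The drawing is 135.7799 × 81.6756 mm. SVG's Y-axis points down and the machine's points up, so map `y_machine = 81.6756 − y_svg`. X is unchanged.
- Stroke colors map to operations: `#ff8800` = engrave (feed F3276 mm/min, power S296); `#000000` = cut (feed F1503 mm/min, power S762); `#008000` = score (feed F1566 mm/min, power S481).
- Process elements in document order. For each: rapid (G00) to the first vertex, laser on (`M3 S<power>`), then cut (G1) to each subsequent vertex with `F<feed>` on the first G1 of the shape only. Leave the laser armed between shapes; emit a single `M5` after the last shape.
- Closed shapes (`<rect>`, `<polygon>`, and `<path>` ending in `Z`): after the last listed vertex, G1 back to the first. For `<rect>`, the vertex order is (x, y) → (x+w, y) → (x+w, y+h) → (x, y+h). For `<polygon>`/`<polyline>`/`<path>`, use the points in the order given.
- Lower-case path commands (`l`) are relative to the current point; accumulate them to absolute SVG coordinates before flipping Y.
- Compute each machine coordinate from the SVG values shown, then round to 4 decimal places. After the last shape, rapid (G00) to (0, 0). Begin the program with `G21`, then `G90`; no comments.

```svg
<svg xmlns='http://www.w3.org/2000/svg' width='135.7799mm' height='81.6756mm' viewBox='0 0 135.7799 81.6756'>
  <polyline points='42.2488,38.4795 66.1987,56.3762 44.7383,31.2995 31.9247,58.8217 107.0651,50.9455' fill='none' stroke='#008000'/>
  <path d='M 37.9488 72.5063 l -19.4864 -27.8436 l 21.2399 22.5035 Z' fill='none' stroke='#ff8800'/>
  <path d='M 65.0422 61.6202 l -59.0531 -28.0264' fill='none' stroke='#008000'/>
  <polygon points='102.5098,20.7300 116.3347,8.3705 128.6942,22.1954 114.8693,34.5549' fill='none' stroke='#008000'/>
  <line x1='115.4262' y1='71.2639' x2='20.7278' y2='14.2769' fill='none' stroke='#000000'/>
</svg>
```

G21
G90
G00 X42.2488 Y43.1961
M3 S481
G1 X66.1987 Y25.2994 F1566
G1 X44.7383 Y50.3761
G1 X31.9247 Y22.8539
G1 X107.0651 Y30.7301
G00 X37.9488 Y9.1693
M3 S296
G1 X18.4624 Y37.0129 F3276
G1 X39.7023 Y14.5094
G1 X37.9488 Y9.1693
G00 X65.0422 Y20.0554
M3 S481
G1 X5.9891 Y48.0818 F1566
G00 X102.5098 Y60.9456
M3 S481
G1 X116.3347 Y73.3051 F1566
G1 X128.6942 Y59.4802
G1 X114.8693 Y47.1207
G1 X102.5098 Y60.9456
G00 X115.4262 Y10.4117
M3 S762
G1 X20.7278 Y67.3987 F1503
M5
G00 X0.0000 Y0.0000

viewBox `0 0 135.7799 81.6756` with mm width/height → 1 unit = 1 mm. Flip: y_m = 81.6756 − y_svg.

**Shape 1** — `<polyline>` open polyline, stroke `#008000` → score (S481, F1566). Machine vertices: (42.2488,43.1961) → (66.1987,25.2994) → (44.7383,50.3761) → (31.9247,22.8539) → (107.0651,30.7301). Open path.

**Shape 2** — `<path>` closed polygon, stroke `#ff8800` → engrave (S296, F3276). Machine vertices: (37.9488,9.1693) → (18.4624,37.0129) → (39.7023,14.5094) → (37.9488,9.1693). Closed: final G1 returns to the first vertex.

**Shape 3** — `<path>` line segment, stroke `#008000` → score (S481, F1566). Machine vertices: (65.0422,20.0554) → (5.9891,48.0818). Open path.

**Shape 4** — `<polygon>` regular polygon, stroke `#008000` → score (S481, F1566). Machine vertices: (102.5098,60.9456) → (116.3347,73.3051) → (128.6942,59.4802) → (114.8693,47.1207) → (102.5098,60.9456). Closed: final G1 returns to the first vertex.

**Shape 5** — `<line>` line segment, stroke `#000000` → cut (S762, F1503). Machine vertices: (115.4262,10.4117) → (20.7278,67.3987). Open path.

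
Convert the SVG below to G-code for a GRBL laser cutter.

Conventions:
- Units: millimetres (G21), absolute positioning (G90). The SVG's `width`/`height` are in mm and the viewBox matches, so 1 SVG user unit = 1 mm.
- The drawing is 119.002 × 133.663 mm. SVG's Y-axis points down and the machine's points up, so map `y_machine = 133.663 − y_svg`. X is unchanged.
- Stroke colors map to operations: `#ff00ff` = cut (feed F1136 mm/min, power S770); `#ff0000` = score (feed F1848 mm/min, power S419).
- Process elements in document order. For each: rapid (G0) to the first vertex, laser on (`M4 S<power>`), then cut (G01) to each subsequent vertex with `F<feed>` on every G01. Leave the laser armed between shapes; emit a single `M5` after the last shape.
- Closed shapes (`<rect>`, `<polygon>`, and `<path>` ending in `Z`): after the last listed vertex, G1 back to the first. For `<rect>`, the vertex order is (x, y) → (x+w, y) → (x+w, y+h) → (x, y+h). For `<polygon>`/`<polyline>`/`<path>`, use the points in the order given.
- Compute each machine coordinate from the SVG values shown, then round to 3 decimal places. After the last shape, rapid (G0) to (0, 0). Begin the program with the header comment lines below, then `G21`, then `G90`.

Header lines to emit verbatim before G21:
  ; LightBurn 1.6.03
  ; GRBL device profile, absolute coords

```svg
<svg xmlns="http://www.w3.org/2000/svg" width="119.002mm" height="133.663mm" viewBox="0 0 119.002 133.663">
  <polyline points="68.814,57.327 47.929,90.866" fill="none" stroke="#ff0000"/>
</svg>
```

; LightBurn 1.6.03
; GRBL device profile, absolute coords
G21
G90
G0 X68.814 Y76.336
M4 S419
G01 X47.929 Y42.797 F1848
M5
G0 X0.000 Y0.000

viewBox `0 0 119.002 133.663` with mm width/height → 1 unit = 1 mm. Flip: y_m = 133.663 − y_svg.

**Shape 1** — `<polyline>` line segment, stroke `#ff0000` → score (S419, F1848). Machine vertices: (68.814,76.336) → (47.929,42.797). Open path.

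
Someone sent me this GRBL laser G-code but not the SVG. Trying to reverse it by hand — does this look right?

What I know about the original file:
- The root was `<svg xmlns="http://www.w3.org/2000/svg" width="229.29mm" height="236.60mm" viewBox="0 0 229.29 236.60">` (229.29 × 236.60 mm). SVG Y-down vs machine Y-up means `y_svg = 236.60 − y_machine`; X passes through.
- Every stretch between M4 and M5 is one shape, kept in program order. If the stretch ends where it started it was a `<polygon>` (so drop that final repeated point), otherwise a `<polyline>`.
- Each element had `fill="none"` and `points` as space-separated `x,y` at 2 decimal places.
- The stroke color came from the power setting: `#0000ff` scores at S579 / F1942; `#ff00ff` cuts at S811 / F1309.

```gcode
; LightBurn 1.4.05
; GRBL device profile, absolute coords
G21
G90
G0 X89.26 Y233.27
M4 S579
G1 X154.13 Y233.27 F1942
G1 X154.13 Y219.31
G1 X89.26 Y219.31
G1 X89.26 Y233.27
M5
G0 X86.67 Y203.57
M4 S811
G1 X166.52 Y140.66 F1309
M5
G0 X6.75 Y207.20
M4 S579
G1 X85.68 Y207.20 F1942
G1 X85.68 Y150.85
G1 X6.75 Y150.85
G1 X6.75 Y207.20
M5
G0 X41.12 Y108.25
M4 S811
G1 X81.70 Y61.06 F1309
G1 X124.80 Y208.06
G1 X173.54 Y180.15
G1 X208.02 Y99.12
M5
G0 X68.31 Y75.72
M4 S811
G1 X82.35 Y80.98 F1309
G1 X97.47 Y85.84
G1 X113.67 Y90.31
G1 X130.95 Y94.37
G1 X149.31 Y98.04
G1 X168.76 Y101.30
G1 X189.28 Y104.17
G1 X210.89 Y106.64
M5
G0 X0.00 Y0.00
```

<svg xmlns="http://www.w3.org/2000/svg" width="229.29mm" height="236.60mm" viewBox="0 0 229.29 236.60">
  <polygon points="89.26,3.33 154.13,3.33 154.13,17.29 89.26,17.29" fill="none" stroke="#0000ff"/>
  <polyline points="86.67,33.03 166.52,95.94" fill="none" stroke="#ff00ff"/>
  <polygon points="6.75,29.40 85.68,29.40 85.68,85.75 6.75,85.75" fill="none" stroke="#0000ff"/>
  <polyline points="41.12,128.35 81.70,175.54 124.80,28.54 173.54,56.45 208.02,137.48" fill="none" stroke="#ff00ff"/>
  <polyline points="68.31,160.88 82.35,155.62 97.47,150.76 113.67,146.29 130.95,142.23 149.31,138.56 168.76,135.30 189.28,132.43 210.89,129.96" fill="none" stroke="#ff00ff"/>
</svg>

Machine Y-up, SVG Y-down with viewBox height 236.60, so y_svg = 236.60 − y_machine; X carries over.

Run 1: the run's S579 means `#0000ff` (score). The run returns to its start, so emit a `<polygon>` with points (Y-flipped): 89.26,3.33 154.13,3.33 154.13,17.29 89.26,17.29.

Run 2: S811 ⇒ cut layer `#ff00ff`. The run is open, so emit a `<polyline>` with points (Y-flipped): 86.67,33.03 166.52,95.94.

Run 3: power S579 maps to stroke `#0000ff` (score). The run returns to its start, so emit a `<polygon>` with points (Y-flipped): 6.75,29.40 85.68,29.40 85.68,85.75 6.75,85.75.

Run 4: power S811 maps to stroke `#ff00ff` (cut). The run is open, so emit a `<polyline>` with points (Y-flipped): 41.12,128.35 81.70,175.54 124.80,28.54 173.54,56.45 208.02,137.48.

Run 5: power S811 maps to stroke `#ff00ff` (cut). The run is open, so emit a `<polyline>` with points (Y-flipped): 68.31,160.88 82.35,155.62 97.47,150.76 113.67,146.29 130.95,142.23 149.31,138.56 168.76,135.30 189.28,132.43 210.89,129.96.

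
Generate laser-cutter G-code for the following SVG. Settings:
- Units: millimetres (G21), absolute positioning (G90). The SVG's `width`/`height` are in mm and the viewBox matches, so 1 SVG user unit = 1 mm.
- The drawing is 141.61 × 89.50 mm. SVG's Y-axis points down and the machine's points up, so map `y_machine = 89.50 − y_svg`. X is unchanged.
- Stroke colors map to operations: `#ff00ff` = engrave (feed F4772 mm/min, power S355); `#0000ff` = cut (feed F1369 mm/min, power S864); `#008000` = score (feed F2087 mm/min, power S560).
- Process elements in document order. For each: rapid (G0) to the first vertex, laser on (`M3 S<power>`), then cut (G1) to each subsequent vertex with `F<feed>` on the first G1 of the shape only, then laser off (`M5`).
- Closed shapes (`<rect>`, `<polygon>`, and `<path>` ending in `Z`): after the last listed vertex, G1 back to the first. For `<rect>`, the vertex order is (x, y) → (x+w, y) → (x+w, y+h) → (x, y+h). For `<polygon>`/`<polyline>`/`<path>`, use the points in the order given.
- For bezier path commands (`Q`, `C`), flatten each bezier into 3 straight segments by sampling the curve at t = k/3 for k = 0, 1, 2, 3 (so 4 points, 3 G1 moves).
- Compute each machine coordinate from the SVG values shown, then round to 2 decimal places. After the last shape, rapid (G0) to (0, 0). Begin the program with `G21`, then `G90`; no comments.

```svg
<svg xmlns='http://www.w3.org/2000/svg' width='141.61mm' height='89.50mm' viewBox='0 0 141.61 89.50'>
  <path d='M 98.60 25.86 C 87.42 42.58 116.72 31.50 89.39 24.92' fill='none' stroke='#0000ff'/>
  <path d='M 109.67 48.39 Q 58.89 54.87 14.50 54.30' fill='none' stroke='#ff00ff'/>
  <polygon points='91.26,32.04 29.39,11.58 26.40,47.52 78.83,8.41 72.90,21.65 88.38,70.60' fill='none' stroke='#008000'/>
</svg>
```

G21
G90
G0 X98.60 Y63.64
M3 S864
G1 X97.32 Y54.99 F1369
G1 X101.44 Y57.70
G1 X89.39 Y64.58
M5
G0 X109.67 Y41.11
M3 S355
G1 X76.53 Y37.57 F4772
G1 X44.80 Y35.60
G1 X14.50 Y35.20
M5
G0 X91.26 Y57.46
M3 S560
G1 X29.39 Y77.92 F2087
G1 X26.40 Y41.98
G1 X78.83 Y81.09
G1 X72.90 Y67.85
G1 X88.38 Y18.90
G1 X91.26 Y57.46
M5
G0 X0.00 Y0.00

viewBox `0 0 141.61 89.50` with mm width/height → 1 unit = 1 mm. Flip: y_m = 89.50 − y_svg.

**Shape 1** — `<path>` cubic bezier, stroke `#0000ff` → cut (S864, F1369). Control points (SVG): P0=(98.60,25.86), P1=(87.42,42.58), P2=(116.72,31.50), P3=(89.39,24.92); sampled at t=k/3. Machine vertices: (98.60,63.64) → (97.32,54.99) → (101.44,57.70) → (89.39,64.58). Open path.

**Shape 2** — `<path>` quadratic bezier, stroke `#ff00ff` → engrave (S355, F4772). Control points (SVG): P0=(109.67,48.39), P1=(58.89,54.87), P2=(14.50,54.30); sampled at t=k/3. Machine vertices: (109.67,41.11) → (76.53,37.57) → (44.80,35.60) → (14.50,35.20). Open path.

**Shape 3** — `<polygon>` closed polygon, stroke `#008000` → score (S560, F2087). Machine vertices: (91.26,57.46) → (29.39,77.92) → (26.40,41.98) → (78.83,81.09) → (72.90,67.85) → (88.38,18.90) → (91.26,57.46). Closed: final G1 returns to the first vertex.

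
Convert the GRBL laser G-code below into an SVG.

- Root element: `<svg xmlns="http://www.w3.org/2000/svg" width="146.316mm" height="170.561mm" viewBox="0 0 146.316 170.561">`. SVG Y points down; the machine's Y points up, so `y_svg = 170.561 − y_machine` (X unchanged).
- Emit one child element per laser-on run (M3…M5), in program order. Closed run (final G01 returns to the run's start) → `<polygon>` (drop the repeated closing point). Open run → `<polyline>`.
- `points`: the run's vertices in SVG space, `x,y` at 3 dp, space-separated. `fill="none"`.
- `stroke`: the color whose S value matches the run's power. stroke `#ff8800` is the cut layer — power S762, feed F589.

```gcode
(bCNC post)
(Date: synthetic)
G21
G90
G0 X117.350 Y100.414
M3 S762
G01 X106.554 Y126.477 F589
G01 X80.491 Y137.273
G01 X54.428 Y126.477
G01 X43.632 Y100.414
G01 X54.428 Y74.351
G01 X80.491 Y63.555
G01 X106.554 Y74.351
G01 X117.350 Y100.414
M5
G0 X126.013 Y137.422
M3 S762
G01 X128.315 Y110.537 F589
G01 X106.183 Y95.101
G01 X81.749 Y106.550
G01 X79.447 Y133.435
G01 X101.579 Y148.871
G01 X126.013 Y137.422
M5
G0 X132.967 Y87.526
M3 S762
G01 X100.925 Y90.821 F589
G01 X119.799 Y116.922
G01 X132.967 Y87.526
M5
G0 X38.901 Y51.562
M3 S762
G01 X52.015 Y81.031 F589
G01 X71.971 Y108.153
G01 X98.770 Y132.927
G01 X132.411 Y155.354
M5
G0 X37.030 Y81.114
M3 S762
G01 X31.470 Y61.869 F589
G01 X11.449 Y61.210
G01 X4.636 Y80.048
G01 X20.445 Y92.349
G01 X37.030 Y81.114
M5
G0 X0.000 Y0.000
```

Each laser-on run becomes one SVG element. Flip Y back into SVG space with y_svg = 170.561 − y_machine. Every run uses S762, so all elements get stroke `#ff8800` (cut).

Run 1: The run returns to its start, so emit a `<polygon>` with points (Y-flipped): 117.350,70.147 106.554,44.084 80.491,33.288 54.428,44.084 43.632,70.147 54.428,96.210 80.491,107.006 106.554,96.210.

Run 2: The run returns to its start, so emit a `<polygon>` with points (Y-flipped): 126.013,33.139 128.315,60.024 106.183,75.460 81.749,64.011 79.447,37.126 101.579,21.690.

Run 3: The run returns to its start, so emit a `<polygon>` with points (Y-flipped): 132.967,83.035 100.925,79.740 119.799,53.639.

Run 4: The run is open, so emit a `<polyline>` with points (Y-flipped): 38.901,118.999 52.015,89.530 71.971,62.408 98.770,37.634 132.411,15.207.

Run 5: The run returns to its start, so emit a `<polygon>` with points (Y-flipped): 37.030,89.447 31.470,108.692 11.449,109.351 4.636,90.513 20.445,78.212.

<svg xmlns="http://www.w3.org/2000/svg" width="146.316mm" height="170.561mm" viewBox="0 0 146.316 170.561">
  <polygon points="117.350,70.147 106.554,44.084 80.491,33.288 54.428,44.084 43.632,70.147 54.428,96.210 80.491,107.006 106.554,96.210" fill="none" stroke="#ff8800"/>
  <polygon points="126.013,33.139 128.315,60.024 106.183,75.460 81.749,64.011 79.447,37.126 101.579,21.690" fill="none" stroke="#ff8800"/>
  <polygon points="132.967,83.035 100.925,79.740 119.799,53.639" fill="none" stroke="#ff8800"/>
  <polyline points="38.901,118.999 52.015,89.530 71.971,62.408 98.770,37.634 132.411,15.207" fill="none" stroke="#ff8800"/>
  <polygon points="37.030,89.447 31.470,108.692 11.449,109.351 4.636,90.513 20.445,78.212" fill="none" stroke="#ff8800"/>
</svg>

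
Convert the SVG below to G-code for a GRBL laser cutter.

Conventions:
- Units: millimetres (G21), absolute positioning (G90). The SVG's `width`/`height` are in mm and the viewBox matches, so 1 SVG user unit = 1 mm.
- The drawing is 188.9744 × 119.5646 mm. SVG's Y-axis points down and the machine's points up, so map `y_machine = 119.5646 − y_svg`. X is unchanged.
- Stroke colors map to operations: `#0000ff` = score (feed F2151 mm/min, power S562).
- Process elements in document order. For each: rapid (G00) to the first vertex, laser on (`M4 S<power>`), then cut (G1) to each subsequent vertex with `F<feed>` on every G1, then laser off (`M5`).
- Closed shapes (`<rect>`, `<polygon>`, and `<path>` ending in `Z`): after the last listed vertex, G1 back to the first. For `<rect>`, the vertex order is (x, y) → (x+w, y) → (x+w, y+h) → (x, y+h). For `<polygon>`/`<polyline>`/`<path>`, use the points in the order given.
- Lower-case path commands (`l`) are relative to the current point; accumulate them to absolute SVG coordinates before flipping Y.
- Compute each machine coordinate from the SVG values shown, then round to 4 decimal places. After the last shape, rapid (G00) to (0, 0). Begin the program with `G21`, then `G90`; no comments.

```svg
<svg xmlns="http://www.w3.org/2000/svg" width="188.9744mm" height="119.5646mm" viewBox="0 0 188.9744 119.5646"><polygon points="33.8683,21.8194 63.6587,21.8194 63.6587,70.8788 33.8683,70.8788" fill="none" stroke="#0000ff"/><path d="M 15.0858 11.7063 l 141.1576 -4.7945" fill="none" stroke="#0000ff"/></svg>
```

G21
G90
G00 X33.8683 Y97.7452
M4 S562
G1 X63.6587 Y97.7452 F2151
G1 X63.6587 Y48.6858 F2151
G1 X33.8683 Y48.6858 F2151
G1 X33.8683 Y97.7452 F2151
M5
G00 X15.0858 Y107.8583
M4 S562
G1 X156.2434 Y112.6528 F2151
M5
G00 X0.0000 Y0.0000

Since the viewBox matches the mm dimensions, user units are millimetres directly. The only transform is the Y-flip y_m = 119.5646 − y_svg.

Shape 1 is a rectangle drawn with `<polygon>`. Its stroke #0000ff means score at S562, F2151. After flipping Y the toolpath is (33.8683,97.7452) → (63.6587,97.7452) → (63.6587,48.6858) → (33.8683,48.6858) → (33.8683,97.7452), returning to the start.

Shape 2 is a line segment drawn with `<path>`. Its stroke #0000ff means score at S562, F2151. After flipping Y the toolpath is (15.0858,107.8583) → (156.2434,112.6528).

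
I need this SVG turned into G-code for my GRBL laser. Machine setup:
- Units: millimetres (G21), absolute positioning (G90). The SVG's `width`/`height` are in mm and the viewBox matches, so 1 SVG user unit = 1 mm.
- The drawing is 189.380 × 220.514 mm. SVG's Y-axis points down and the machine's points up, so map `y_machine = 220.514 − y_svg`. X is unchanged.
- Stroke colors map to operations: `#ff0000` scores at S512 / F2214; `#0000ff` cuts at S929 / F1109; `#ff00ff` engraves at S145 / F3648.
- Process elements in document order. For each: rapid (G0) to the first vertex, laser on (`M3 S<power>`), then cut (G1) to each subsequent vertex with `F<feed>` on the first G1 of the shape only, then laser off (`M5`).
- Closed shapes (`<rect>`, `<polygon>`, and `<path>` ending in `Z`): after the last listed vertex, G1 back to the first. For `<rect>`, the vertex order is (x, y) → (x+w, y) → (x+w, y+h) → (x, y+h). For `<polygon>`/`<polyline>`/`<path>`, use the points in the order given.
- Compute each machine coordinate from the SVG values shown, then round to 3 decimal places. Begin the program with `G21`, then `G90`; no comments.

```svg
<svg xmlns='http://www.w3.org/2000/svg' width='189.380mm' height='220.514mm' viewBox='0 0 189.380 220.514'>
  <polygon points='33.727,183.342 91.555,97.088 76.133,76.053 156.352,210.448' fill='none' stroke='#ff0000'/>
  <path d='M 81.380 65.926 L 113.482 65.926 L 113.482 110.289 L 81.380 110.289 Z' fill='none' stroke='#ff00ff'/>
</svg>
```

G21
G90
G0 X33.727 Y37.172
M3 S512
G1 X91.555 Y123.426 F2214
G1 X76.133 Y144.461
G1 X156.352 Y10.066
G1 X33.727 Y37.172
M5
G0 X81.380 Y154.588
M3 S145
G1 X113.482 Y154.588 F3648
G1 X113.482 Y110.225
G1 X81.380 Y110.225
G1 X81.380 Y154.588
M5

viewBox `0 0 189.380 220.514` with mm width/height → 1 unit = 1 mm. Flip: y_m = 220.514 − y_svg.

**Shape 1** — `<polygon>` closed polygon, stroke `#ff0000` → score (S512, F2214). Machine vertices: (33.727,37.172) → (91.555,123.426) → (76.133,144.461) → (156.352,10.066) → (33.727,37.172). Closed: final G1 returns to the first vertex.

**Shape 2** — `<path>` rectangle, stroke `#ff00ff` → engrave (S145, F3648). Machine vertices: (81.380,154.588) → (113.482,154.588) → (113.482,110.225) → (81.380,110.225) → (81.380,154.588). Closed: final G1 returns to the first vertex.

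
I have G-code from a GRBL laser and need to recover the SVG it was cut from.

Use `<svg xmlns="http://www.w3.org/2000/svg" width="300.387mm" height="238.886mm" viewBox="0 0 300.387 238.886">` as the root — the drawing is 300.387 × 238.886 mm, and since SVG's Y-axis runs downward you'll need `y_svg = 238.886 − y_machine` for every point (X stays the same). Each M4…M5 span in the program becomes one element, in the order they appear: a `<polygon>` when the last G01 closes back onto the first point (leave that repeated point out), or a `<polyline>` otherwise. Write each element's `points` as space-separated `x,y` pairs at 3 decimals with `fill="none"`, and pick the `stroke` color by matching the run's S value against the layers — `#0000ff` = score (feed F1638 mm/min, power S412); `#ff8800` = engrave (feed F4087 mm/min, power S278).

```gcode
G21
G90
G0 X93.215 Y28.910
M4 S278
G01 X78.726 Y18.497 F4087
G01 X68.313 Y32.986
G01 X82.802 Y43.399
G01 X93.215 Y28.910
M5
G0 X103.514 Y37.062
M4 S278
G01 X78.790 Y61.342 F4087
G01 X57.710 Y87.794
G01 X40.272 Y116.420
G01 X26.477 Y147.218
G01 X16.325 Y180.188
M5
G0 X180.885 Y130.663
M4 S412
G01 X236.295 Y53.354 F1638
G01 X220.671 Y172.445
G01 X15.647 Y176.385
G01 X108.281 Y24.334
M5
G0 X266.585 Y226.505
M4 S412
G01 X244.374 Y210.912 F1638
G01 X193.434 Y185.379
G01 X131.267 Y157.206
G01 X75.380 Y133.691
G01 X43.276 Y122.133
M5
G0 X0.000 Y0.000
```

<svg xmlns="http://www.w3.org/2000/svg" width="300.387mm" height="238.886mm" viewBox="0 0 300.387 238.886">
  <polygon points="93.215,209.976 78.726,220.389 68.313,205.900 82.802,195.487" fill="none" stroke="#ff8800"/>
  <polyline points="103.514,201.824 78.790,177.544 57.710,151.092 40.272,122.466 26.477,91.668 16.325,58.698" fill="none" stroke="#ff8800"/>
  <polyline points="180.885,108.223 236.295,185.532 220.671,66.441 15.647,62.501 108.281,214.552" fill="none" stroke="#0000ff"/>
  <polyline points="266.585,12.381 244.374,27.974 193.434,53.507 131.267,81.680 75.380,105.195 43.276,116.753" fill="none" stroke="#0000ff"/>
</svg>

Machine Y-up, SVG Y-down with viewBox height 238.886, so y_svg = 238.886 − y_machine; X carries over.

Run 1: the run's S278 means `#ff8800` (engrave). The run returns to its start, so emit a `<polygon>` with points (Y-flipped): 93.215,209.976 78.726,220.389 68.313,205.900 82.802,195.487.

Run 2: the run's S278 means `#ff8800` (engrave). The run is open, so emit a `<polyline>` with points (Y-flipped): 103.514,201.824 78.790,177.544 57.710,151.092 40.272,122.466 26.477,91.668 16.325,58.698.

Run 3: power S412 maps to stroke `#0000ff` (score). The run is open, so emit a `<polyline>` with points (Y-flipped): 180.885,108.223 236.295,185.532 220.671,66.441 15.647,62.501 108.281,214.552.

Run 4: the run's S412 means `#0000ff` (score). The run is open, so emit a `<polyline>` with points (Y-flipped): 266.585,12.381 244.374,27.974 193.434,53.507 131.267,81.680 75.380,105.195 43.276,116.753.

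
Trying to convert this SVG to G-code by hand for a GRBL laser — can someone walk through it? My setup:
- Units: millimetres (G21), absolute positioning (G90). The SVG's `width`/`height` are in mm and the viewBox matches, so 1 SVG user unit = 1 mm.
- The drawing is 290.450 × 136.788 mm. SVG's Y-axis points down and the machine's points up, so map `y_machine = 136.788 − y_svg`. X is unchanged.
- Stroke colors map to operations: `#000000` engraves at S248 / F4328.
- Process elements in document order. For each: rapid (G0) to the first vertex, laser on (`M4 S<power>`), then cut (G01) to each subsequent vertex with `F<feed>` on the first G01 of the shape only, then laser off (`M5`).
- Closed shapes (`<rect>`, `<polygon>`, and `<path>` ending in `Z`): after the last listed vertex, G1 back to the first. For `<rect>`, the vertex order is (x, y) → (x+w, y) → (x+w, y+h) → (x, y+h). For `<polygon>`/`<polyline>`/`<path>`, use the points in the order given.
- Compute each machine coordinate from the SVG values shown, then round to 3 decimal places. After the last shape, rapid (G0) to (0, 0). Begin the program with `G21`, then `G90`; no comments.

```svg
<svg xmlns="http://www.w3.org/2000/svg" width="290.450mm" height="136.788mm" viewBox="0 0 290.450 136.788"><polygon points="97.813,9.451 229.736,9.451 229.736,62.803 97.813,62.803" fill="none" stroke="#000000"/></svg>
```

Since the viewBox matches the mm dimensions, user units are millimetres directly. The only transform is the Y-flip y_m = 136.788 − y_svg.

Shape 1 is a rectangle drawn with `<polygon>`. Its stroke #000000 means engrave at S248, F4328. After flipping Y the toolpath is (97.813,127.337) → (229.736,127.337) → (229.736,73.985) → (97.813,73.985) → (97.813,127.337), returning to the start.

G21
G90
G0 X97.813 Y127.337
M4 S248
G01 X229.736 Y127.337 F4328
G01 X229.736 Y73.985
G01 X97.813 Y73.985
G01 X97.813 Y127.337
M5
G0 X0.000 Y0.000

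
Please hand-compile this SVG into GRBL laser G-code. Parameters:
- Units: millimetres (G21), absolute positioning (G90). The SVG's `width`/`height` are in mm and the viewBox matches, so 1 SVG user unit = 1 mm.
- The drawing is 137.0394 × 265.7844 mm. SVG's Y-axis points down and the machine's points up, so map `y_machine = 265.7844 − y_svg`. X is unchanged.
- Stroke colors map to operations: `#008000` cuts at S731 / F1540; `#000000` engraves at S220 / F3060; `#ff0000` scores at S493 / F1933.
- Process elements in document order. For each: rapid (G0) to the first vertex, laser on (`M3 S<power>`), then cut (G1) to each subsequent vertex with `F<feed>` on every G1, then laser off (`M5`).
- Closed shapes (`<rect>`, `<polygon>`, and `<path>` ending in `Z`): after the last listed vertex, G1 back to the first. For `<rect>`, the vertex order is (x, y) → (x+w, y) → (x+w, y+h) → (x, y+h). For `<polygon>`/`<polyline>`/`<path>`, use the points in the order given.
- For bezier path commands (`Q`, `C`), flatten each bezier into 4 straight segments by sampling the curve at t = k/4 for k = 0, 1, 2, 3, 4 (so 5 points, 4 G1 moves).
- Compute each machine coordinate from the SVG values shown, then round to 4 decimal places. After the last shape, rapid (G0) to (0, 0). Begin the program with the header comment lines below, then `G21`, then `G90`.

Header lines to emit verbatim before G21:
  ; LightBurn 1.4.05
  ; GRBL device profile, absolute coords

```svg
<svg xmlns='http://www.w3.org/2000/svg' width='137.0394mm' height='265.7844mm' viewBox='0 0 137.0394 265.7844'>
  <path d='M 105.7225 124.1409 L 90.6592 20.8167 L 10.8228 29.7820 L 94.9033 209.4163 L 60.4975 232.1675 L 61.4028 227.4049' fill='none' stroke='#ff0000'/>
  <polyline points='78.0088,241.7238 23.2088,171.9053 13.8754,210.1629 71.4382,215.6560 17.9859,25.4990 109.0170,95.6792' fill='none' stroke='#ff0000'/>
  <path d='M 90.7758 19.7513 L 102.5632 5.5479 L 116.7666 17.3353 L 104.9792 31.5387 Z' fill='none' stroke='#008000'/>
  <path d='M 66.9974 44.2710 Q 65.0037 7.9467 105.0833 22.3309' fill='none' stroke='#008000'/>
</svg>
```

; LightBurn 1.4.05
; GRBL device profile, absolute coords
G21
G90
G0 X105.7225 Y141.6435
M3 S493
G1 X90.6592 Y244.9677 F1933
G1 X10.8228 Y236.0024 F1933
G1 X94.9033 Y56.3681 F1933
G1 X60.4975 Y33.6169 F1933
G1 X61.4028 Y38.3795 F1933
M5
G0 X78.0088 Y24.0606
M3 S493
G1 X23.2088 Y93.8791 F1933
G1 X13.8754 Y55.6215 F1933
G1 X71.4382 Y50.1284 F1933
G1 X17.9859 Y240.2854 F1933
G1 X109.0170 Y170.1052 F1933
M5
G0 X90.7758 Y246.0331
M3 S731
G1 X102.5632 Y260.2365 F1540
G1 X116.7666 Y248.4491 F1540
G1 X104.9792 Y234.2457 F1540
G1 X90.7758 Y246.0331 F1540
M5
G0 X66.9974 Y221.5134
M3 S731
G1 X68.6301 Y236.5063 F1540
G1 X75.5220 Y245.1606 F1540
G1 X87.6731 Y247.4763 F1540
G1 X105.0833 Y243.4535 F1540
M5
G0 X0.0000 Y0.0000

viewBox `0 0 137.0394 265.7844` with mm width/height → 1 unit = 1 mm. Flip: y_m = 265.7844 − y_svg.

**Shape 1** — `<path>` open polyline, stroke `#ff0000` → score (S493, F1933). Machine vertices: (105.7225,141.6435) → (90.6592,244.9677) → (10.8228,236.0024) → (94.9033,56.3681) → (60.4975,33.6169) → (61.4028,38.3795). Open path.

**Shape 2** — `<polyline>` open polyline, stroke `#ff0000` → score (S493, F1933). Machine vertices: (78.0088,24.0606) → (23.2088,93.8791) → (13.8754,55.6215) → (71.4382,50.1284) → (17.9859,240.2854) → (109.0170,170.1052). Open path.

**Shape 3** — `<path>` regular polygon, stroke `#008000` → cut (S731, F1540). Machine vertices: (90.7758,246.0331) → (102.5632,260.2365) → (116.7666,248.4491) → (104.9792,234.2457) → (90.7758,246.0331). Closed: final G1 returns to the first vertex.

**Shape 4** — `<path>` quadratic bezier, stroke `#008000` → cut (S731, F1540). Control points (SVG): P0=(66.9974,44.2710), P1=(65.0037,7.9467), P2=(105.0833,22.3309); sampled at t=k/4. Machine vertices: (66.9974,221.5134) → (68.6301,236.5063) → (75.5220,245.1606) → (87.6731,247.4763) → (105.0833,243.4535). Open path.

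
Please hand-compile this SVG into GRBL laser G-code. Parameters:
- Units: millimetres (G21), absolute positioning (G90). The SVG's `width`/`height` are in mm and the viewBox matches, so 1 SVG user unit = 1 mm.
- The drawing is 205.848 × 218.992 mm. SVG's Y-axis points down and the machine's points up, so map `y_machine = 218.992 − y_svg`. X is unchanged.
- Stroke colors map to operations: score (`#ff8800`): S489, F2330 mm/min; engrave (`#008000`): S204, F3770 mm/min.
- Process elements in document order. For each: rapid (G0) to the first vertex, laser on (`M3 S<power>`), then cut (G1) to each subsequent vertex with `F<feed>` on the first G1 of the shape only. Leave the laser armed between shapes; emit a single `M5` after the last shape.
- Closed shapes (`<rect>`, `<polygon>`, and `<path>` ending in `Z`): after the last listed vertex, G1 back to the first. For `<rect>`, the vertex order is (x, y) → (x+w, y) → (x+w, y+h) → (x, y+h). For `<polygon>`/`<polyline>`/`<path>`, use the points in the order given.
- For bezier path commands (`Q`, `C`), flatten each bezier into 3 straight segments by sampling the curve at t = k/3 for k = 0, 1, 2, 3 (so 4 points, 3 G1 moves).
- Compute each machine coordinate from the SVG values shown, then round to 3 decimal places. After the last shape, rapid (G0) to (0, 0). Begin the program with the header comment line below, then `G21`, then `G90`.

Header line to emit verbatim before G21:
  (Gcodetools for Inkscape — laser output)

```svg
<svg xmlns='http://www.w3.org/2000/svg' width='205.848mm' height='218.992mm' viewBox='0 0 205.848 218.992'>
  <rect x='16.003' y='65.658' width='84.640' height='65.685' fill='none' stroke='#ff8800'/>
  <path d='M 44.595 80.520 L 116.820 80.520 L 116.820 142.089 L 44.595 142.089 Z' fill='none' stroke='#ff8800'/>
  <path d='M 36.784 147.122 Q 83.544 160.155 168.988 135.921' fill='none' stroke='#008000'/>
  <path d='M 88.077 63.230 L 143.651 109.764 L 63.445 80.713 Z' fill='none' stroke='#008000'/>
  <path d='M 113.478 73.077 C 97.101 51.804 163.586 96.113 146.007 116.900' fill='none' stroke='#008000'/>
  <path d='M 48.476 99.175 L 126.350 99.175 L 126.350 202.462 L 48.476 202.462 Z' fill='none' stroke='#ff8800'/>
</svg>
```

(Gcodetools for Inkscape — laser output)
G21
G90
G0 X16.003 Y153.334
M3 S489
G1 X100.643 Y153.334 F2330
G1 X100.643 Y87.649
G1 X16.003 Y87.649
G1 X16.003 Y153.334
G0 X44.595 Y138.472
M3 S489
G1 X116.820 Y138.472 F2330
G1 X116.820 Y76.903
G1 X44.595 Y76.903
G1 X44.595 Y138.472
G0 X36.784 Y71.870
M3 S204
G1 X72.256 Y67.322 F3770
G1 X116.324 Y71.056
G1 X168.988 Y83.071
G0 X88.077 Y155.762
M3 S204
G1 X143.651 Y109.228 F3770
G1 X63.445 Y138.279
G1 X88.077 Y155.762
G0 X113.478 Y145.915
M3 S204
G1 X118.539 Y148.627 F3770
G1 X141.747 Y127.420
G1 X146.007 Y102.092
G0 X48.476 Y119.817
M3 S489
G1 X126.350 Y119.817 F2330
G1 X126.350 Y16.530
G1 X48.476 Y16.530
G1 X48.476 Y119.817
M5
G0 X0.000 Y0.000

1 u = 1 mm; y_m = 218.992 − y.

[1] `<rect>` rectangle, #ff8800→score S489 F2330: (16.003,153.334) → (100.643,153.334) → (100.643,87.649) → (16.003,87.649) → (16.003,153.334) (closed)

[2] `<path>` rectangle, #ff8800→score S489 F2330: (44.595,138.472) → (116.820,138.472) → (116.820,76.903) → (44.595,76.903) → (44.595,138.472) (closed)

[3] `<path>` quadratic bezier, #008000→engrave S204 F3770: (36.784,71.870) → (72.256,67.322) → (116.324,71.056) → (168.988,83.071)

[4] `<path>` closed polygon, #008000→engrave S204 F3770: (88.077,155.762) → (143.651,109.228) → (63.445,138.279) → (88.077,155.762) (closed)

[5] `<path>` cubic bezier, #008000→engrave S204 F3770: (113.478,145.915) → (118.539,148.627) → (141.747,127.420) → (146.007,102.092)

[6] `<path>` rectangle, #ff8800→score S489 F2330: (48.476,119.817) → (126.350,119.817) → (126.350,16.530) → (48.476,16.530) → (48.476,119.817) (closed)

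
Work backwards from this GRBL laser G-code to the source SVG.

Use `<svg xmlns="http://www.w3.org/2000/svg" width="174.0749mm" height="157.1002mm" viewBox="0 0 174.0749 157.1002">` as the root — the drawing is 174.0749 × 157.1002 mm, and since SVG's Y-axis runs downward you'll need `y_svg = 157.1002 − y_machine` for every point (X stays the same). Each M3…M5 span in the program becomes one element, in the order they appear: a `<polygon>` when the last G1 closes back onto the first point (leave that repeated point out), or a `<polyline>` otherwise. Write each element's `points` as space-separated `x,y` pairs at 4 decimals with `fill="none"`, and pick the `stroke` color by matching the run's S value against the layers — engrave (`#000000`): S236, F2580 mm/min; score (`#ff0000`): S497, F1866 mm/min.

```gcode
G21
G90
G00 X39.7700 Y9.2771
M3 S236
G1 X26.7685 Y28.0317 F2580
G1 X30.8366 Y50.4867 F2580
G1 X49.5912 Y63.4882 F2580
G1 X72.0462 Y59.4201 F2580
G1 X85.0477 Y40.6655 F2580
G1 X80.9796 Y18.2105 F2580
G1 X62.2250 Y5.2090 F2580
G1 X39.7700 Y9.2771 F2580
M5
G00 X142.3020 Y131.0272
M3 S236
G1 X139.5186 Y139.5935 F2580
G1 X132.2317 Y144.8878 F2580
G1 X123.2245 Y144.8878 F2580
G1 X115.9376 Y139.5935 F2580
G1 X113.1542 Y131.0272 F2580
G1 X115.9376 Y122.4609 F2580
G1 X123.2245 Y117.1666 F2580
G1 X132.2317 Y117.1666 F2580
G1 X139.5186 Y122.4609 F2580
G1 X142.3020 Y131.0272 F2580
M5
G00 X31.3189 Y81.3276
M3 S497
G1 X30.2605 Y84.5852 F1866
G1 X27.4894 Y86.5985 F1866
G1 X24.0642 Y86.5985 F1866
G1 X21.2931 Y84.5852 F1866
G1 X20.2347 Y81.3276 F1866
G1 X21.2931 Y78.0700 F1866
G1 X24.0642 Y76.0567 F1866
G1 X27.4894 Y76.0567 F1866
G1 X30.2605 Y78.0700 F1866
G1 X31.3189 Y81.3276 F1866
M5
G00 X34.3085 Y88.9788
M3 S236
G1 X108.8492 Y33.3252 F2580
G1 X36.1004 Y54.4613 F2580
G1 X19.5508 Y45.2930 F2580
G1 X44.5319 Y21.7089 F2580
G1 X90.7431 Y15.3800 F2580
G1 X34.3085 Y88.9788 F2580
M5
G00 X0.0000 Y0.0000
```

<svg xmlns="http://www.w3.org/2000/svg" width="174.0749mm" height="157.1002mm" viewBox="0 0 174.0749 157.1002">
  <polygon points="39.7700,147.8231 26.7685,129.0685 30.8366,106.6135 49.5912,93.6120 72.0462,97.6801 85.0477,116.4347 80.9796,138.8897 62.2250,151.8912" fill="none" stroke="#000000"/>
  <polygon points="142.3020,26.0730 139.5186,17.5067 132.2317,12.2124 123.2245,12.2124 115.9376,17.5067 113.1542,26.0730 115.9376,34.6393 123.2245,39.9336 132.2317,39.9336 139.5186,34.6393" fill="none" stroke="#000000"/>
  <polygon points="31.3189,75.7726 30.2605,72.5150 27.4894,70.5017 24.0642,70.5017 21.2931,72.5150 20.2347,75.7726 21.2931,79.0302 24.0642,81.0435 27.4894,81.0435 30.2605,79.0302" fill="none" stroke="#ff0000"/>
  <polygon points="34.3085,68.1214 108.8492,123.7750 36.1004,102.6389 19.5508,111.8072 44.5319,135.3913 90.7431,141.7202" fill="none" stroke="#000000"/>
</svg>

y_svg = 157.1002 − y_m.

[1] S236→`#000000` (engrave); closed run; points: 39.7700,147.8231 26.7685,129.0685 30.8366,106.6135 49.5912,93.6120 72.0462,97.6801 85.0477,116.4347 80.9796,138.8897 62.2250,151.8912

[2] S236→`#000000` (engrave); closed run; points: 142.3020,26.0730 139.5186,17.5067 132.2317,12.2124 123.2245,12.2124 115.9376,17.5067 113.1542,26.0730 115.9376,34.6393 123.2245,39.9336 132.2317,39.9336 139.5186,34.6393

[3] S497→`#ff0000` (score); closed run; points: 31.3189,75.7726 30.2605,72.5150 27.4894,70.5017 24.0642,70.5017 21.2931,72.5150 20.2347,75.7726 21.2931,79.0302 24.0642,81.0435 27.4894,81.0435 30.2605,79.0302

[4] S236→`#000000` (engrave); closed run; points: 34.3085,68.1214 108.8492,123.7750 36.1004,102.6389 19.5508,111.8072 44.5319,135.3913 90.7431,141.7202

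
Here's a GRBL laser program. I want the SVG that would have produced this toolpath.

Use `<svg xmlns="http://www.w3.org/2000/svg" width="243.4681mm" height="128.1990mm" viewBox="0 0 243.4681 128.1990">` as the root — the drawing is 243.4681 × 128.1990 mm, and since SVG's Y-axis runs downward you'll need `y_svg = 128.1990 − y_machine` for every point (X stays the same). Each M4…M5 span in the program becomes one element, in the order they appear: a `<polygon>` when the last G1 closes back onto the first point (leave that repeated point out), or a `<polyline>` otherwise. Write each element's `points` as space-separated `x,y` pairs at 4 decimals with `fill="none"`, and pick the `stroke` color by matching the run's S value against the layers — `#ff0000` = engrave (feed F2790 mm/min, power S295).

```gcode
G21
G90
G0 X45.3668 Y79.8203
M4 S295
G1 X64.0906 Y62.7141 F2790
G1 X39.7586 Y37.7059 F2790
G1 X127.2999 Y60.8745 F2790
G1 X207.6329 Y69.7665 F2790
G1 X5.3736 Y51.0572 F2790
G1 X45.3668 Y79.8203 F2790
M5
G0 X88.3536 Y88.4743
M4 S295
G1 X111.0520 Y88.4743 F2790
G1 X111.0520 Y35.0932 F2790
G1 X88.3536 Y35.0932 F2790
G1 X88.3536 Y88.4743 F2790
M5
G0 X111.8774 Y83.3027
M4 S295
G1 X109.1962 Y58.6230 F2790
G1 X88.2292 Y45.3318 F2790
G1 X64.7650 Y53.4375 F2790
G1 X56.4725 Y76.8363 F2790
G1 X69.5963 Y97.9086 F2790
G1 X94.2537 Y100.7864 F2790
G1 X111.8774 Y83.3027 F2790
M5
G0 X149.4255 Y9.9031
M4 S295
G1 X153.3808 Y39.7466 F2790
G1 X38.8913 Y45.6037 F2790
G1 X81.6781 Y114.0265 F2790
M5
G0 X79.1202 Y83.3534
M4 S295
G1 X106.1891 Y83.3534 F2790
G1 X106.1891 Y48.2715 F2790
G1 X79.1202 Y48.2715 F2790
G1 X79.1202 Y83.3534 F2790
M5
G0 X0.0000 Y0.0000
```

Each laser-on run becomes one SVG element. Flip Y back into SVG space with y_svg = 128.1990 − y_machine. Every run uses S295, so all elements get stroke `#ff0000` (engrave).

Run 1: The run returns to its start, so emit a `<polygon>` with points (Y-flipped): 45.3668,48.3787 64.0906,65.4849 39.7586,90.4931 127.2999,67.3245 207.6329,58.4325 5.3736,77.1418.

Run 2: The run returns to its start, so emit a `<polygon>` with points (Y-flipped): 88.3536,39.7247 111.0520,39.7247 111.0520,93.1058 88.3536,93.1058.

Run 3: The run returns to its start, so emit a `<polygon>` with points (Y-flipped): 111.8774,44.8963 109.1962,69.5760 88.2292,82.8672 64.7650,74.7615 56.4725,51.3627 69.5963,30.2904 94.2537,27.4126.

Run 4: The run is open, so emit a `<polyline>` with points (Y-flipped): 149.4255,118.2959 153.3808,88.4524 38.8913,82.5953 81.6781,14.1725.

Run 5: The run returns to its start, so emit a `<polygon>` with points (Y-flipped): 79.1202,44.8456 106.1891,44.8456 106.1891,79.9275 79.1202,79.9275.

<svg xmlns="http://www.w3.org/2000/svg" width="243.4681mm" height="128.1990mm" viewBox="0 0 243.4681 128.1990">
  <polygon points="45.3668,48.3787 64.0906,65.4849 39.7586,90.4931 127.2999,67.3245 207.6329,58.4325 5.3736,77.1418" fill="none" stroke="#ff0000"/>
  <polygon points="88.3536,39.7247 111.0520,39.7247 111.0520,93.1058 88.3536,93.1058" fill="none" stroke="#ff0000"/>
  <polygon points="111.8774,44.8963 109.1962,69.5760 88.2292,82.8672 64.7650,74.7615 56.4725,51.3627 69.5963,30.2904 94.2537,27.4126" fill="none" stroke="#ff0000"/>
  <polyline points="149.4255,118.2959 153.3808,88.4524 38.8913,82.5953 81.6781,14.1725" fill="none" stroke="#ff0000"/>
  <polygon points="79.1202,44.8456 106.1891,44.8456 106.1891,79.9275 79.1202,79.9275" fill="none" stroke="#ff0000"/>
</svg>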